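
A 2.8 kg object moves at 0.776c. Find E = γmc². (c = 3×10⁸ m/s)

γ = 1/√(1 - 0.776²) = 1.5855
mc² = 2.8 × (3×10⁸)² = 2.520×10¹⁷ J
E = γmc² = 1.5855 × 2.520×10¹⁷ = 3.995×10¹⁷ J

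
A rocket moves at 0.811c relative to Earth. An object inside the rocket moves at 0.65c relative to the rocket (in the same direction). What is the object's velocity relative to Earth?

u = (u' + v)/(1 + u'v/c²)
Numerator: 0.65 + 0.811 = 1.461
Denominator: 1 + 0.52715 = 1.52715
u = 1.461/1.52715 = 0.9567c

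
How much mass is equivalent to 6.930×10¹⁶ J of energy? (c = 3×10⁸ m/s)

From E = mc², we get m = E/c²
c² = (3×10⁸)² = 9×10¹⁶ m²/s²
m = 6.930×10¹⁶ / 9×10¹⁶ = 0.7700 kg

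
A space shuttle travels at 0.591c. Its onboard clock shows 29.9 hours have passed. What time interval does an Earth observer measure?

Proper time Δt₀ = 29.9 hours
γ = 1/√(1 - 0.591²) = 1.2397
Δt = γΔt₀ = 1.2397 × 29.9 = 37.07 hours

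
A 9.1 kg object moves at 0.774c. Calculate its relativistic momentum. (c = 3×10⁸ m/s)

γ = 1/√(1 - 0.774²) = 1.5793
v = 0.774 × 3×10⁸ = 2.322×10⁸ m/s
p = γmv = 1.5793 × 9.1 × 2.322×10⁸ = 3.337×10⁹ kg·m/s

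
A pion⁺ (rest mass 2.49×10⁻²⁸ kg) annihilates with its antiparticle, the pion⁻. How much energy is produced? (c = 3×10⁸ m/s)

Both particles have the same rest mass, so total mass = 2m
E = 2m·c² = 2 × 2.49×10⁻²⁸ × (3×10⁸)²
= 2 × 2.49×10⁻²⁸ × 9×10¹⁶
= 4.482×10⁻¹¹ J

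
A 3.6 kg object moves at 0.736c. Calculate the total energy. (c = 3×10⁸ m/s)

γ = 1/√(1 - 0.736²) = 1.4771
mc² = 3.6 × (3×10⁸)² = 3.240×10¹⁷ J
E = γmc² = 1.4771 × 3.240×10¹⁷ = 4.786×10¹⁷ J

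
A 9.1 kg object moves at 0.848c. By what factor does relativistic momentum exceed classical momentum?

p_rel = γmv, p_class = mv
Ratio = γ = 1/√(1 - 0.848²) = 1.887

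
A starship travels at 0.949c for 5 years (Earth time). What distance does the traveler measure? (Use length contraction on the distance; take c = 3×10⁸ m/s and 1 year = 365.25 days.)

Earth distance: d = v × t = 0.949c × 5 yr = 4.492×10¹⁶ m
γ = 3.172
d' = d/γ = 4.492×10¹⁶/3.172 = 1.416×10¹⁶ m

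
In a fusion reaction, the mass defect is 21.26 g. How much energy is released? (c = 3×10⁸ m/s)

Convert mass defect: Δm = 21.26 g = 0.02126 kg
E = Δm·c² = 0.02126 × (3×10⁸)²
= 0.02126 × 9×10¹⁶ = 1.913×10¹⁵ J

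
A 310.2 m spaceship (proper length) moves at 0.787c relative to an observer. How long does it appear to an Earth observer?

Proper length L₀ = 310.2 m
γ = 1/√(1 - 0.787²) = 1.621
L = L₀/γ = 310.2/1.621 = 191.4 m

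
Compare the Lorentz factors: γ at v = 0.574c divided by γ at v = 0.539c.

γ₁ = 1/√(1 - 0.574²) = 1.221
γ₂ = 1/√(1 - 0.539²) = 1.187
γ₁/γ₂ = 1.221/1.187 = 1.029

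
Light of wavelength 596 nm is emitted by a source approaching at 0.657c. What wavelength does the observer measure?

β = 0.657
Wavelength Doppler factor = √(0.343/1.657) = √(0.2070) = 0.4550
λ_obs = 596 × 0.4550 = 271.2 nm (blueshift)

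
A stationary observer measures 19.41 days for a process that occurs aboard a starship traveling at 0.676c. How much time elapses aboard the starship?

Dilated time Δt = 19.41 days
γ = 1/√(1 - 0.676²) = 1.357
Δt₀ = Δt/γ = 19.41/1.357 = 14.30 days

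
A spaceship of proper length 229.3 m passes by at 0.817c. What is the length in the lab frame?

Proper length L₀ = 229.3 m
γ = 1/√(1 - 0.817²) = 1.734
L = L₀/γ = 229.3/1.734 = 132.2 m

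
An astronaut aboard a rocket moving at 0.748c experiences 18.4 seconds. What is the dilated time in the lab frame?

Proper time Δt₀ = 18.4 seconds
γ = 1/√(1 - 0.748²) = 1.5067
Δt = γΔt₀ = 1.5067 × 18.4 = 27.72 seconds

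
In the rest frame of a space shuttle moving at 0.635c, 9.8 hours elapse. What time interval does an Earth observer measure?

Proper time Δt₀ = 9.8 hours
γ = 1/√(1 - 0.635²) = 1.2945
Δt = γΔt₀ = 1.2945 × 9.8 = 12.69 hours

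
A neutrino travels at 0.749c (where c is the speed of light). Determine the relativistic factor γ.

v/c = 0.749, so (v/c)² = 0.561001
1 - (v/c)² = 0.438999
γ = 1/√(0.438999) = 1.509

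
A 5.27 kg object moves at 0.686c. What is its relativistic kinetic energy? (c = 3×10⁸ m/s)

γ = 1/√(1 - 0.686²) = 1.3744
γ - 1 = 0.3744
KE = (γ-1)mc² = 0.3744 × 5.27 × (3×10⁸)² = 1.776×10¹⁷ J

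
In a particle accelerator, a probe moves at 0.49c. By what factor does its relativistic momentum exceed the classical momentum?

p_rel = γmv, p_class = mv
Ratio = γ = 1/√(1 - 0.49²)
= 1/√(0.7599) = 1.147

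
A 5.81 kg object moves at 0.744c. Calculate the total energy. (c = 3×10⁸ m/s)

γ = 1/√(1 - 0.744²) = 1.4966
mc² = 5.81 × (3×10⁸)² = 5.229×10¹⁷ J
E = γmc² = 1.4966 × 5.229×10¹⁷ = 7.826×10¹⁷ J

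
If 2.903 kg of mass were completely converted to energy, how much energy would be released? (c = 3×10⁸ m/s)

Using E = mc²:
c² = (3×10⁸)² = 9×10¹⁶ m²/s²
E = 2.903 × 9×10¹⁶ = 2.613×10¹⁷ J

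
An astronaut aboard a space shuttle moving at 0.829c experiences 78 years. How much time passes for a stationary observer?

Proper time Δt₀ = 78 years
γ = 1/√(1 - 0.829²) = 1.788
Δt = γΔt₀ = 1.788 × 78 = 139.5 years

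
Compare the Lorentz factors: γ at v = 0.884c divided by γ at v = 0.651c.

γ₁ = 1/√(1 - 0.884²) = 2.139
γ₂ = 1/√(1 - 0.651²) = 1.317
γ₁/γ₂ = 2.139/1.317 = 1.624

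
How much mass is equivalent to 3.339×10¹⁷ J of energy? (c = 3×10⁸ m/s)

From E = mc², we get m = E/c²
c² = (3×10⁸)² = 9×10¹⁶ m²/s²
m = 3.339×10¹⁷ / 9×10¹⁶ = 3.710 kg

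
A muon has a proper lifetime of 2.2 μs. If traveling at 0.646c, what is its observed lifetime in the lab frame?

Proper lifetime τ₀ = 2.2 μs
γ = 1/√(1 - 0.646²) = 1.310
τ = γτ₀ = 1.310 × 2.2 μs = 2.882 μs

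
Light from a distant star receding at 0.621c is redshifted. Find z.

β = 0.621
(1+β)/(1-β) = 1.621/0.379 = 4.277
√(4.277) = 2.068
z = 2.068 - 1 = 1.068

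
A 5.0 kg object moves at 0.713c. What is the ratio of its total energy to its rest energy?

E = γmc², E₀ = mc²
E/E₀ = γ = 1/√(1 - 0.713²) = 1.426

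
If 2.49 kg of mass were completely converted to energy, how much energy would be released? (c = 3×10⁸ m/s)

Using E = mc²:
c² = (3×10⁸)² = 9×10¹⁶ m²/s²
E = 2.49 × 9×10¹⁶ = 2.241×10¹⁷ J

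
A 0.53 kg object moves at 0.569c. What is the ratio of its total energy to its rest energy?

E = γmc², E₀ = mc²
E/E₀ = γ = 1/√(1 - 0.569²) = 1.216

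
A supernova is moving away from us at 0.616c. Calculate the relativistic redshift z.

β = 0.616
(1+β)/(1-β) = 1.616/0.384 = 4.208
√(4.208) = 2.051
z = 2.051 - 1 = 1.051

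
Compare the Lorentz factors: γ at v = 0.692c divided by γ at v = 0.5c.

γ₁ = 1/√(1 - 0.692²) = 1.3852
γ₂ = 1/√(1 - 0.5²) = 1.1547
γ₁/γ₂ = 1.3852/1.1547 = 1.200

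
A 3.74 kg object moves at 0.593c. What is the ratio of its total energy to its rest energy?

E = γmc², E₀ = mc²
E/E₀ = γ = 1/√(1 - 0.593²) = 1.242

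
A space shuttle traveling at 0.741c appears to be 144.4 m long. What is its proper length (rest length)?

Contracted length L = 144.4 m
γ = 1/√(1 - 0.741²) = 1.489
L₀ = γL = 1.489 × 144.4 = 215.0 m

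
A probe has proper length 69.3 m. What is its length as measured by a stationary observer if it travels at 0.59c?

Proper length L₀ = 69.3 m
γ = 1/√(1 - 0.59²) = 1.2385
L = L₀/γ = 69.3/1.2385 = 55.95 m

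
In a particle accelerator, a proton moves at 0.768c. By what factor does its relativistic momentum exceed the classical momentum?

p_rel = γmv, p_class = mv
Ratio = γ = 1/√(1 - 0.768²)
= 1/√(0.410176) = 1.561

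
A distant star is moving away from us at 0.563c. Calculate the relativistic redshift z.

β = 0.563
(1+β)/(1-β) = 1.563/0.437 = 3.5767
√(3.5767) = 1.8912
z = 1.8912 - 1 = 0.8912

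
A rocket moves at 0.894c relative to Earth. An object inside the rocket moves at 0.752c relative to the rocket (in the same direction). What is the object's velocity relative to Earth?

u = (u' + v)/(1 + u'v/c²)
Numerator: 0.752 + 0.894 = 1.646
Denominator: 1 + 0.672288 = 1.672288
u = 1.646/1.672288 = 0.9843c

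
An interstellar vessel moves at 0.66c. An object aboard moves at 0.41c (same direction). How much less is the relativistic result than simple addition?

Classical: u' + v = 0.41 + 0.66 = 1.07c
Relativistic: u = (0.41 + 0.66)/(1 + 0.2706) = 1.07/1.2706 = 0.8421c
Difference: 1.07 - 0.8421 = 0.2279c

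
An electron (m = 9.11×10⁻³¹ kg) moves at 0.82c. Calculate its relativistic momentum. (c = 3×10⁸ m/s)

γ = 1/√(1 - 0.82²) = 1.747
v = 0.82 × 3×10⁸ = 2.460×10⁸ m/s
p = γmv = 1.747 × 9.11×10⁻³¹ × 2.460×10⁸ = 3.915×10⁻²² kg·m/s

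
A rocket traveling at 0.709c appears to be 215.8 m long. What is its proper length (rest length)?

Contracted length L = 215.8 m
γ = 1/√(1 - 0.709²) = 1.418
L₀ = γL = 1.418 × 215.8 = 306.0 m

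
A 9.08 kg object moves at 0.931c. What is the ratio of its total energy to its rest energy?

E = γmc², E₀ = mc²
E/E₀ = γ = 1/√(1 - 0.931²) = 2.740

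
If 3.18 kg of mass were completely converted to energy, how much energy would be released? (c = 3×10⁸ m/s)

Using E = mc²:
c² = (3×10⁸)² = 9×10¹⁶ m²/s²
E = 3.18 × 9×10¹⁶ = 2.862×10¹⁷ J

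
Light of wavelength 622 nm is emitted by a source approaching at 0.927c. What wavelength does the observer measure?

β = 0.927
Wavelength Doppler factor = √(0.073/1.927) = √(0.03788) = 0.19463
λ_obs = 622 × 0.19463 = 121.1 nm (blueshift)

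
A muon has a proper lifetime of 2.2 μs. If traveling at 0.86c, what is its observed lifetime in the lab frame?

Proper lifetime τ₀ = 2.2 μs
γ = 1/√(1 - 0.86²) = 1.9597
τ = γτ₀ = 1.9597 × 2.2 μs = 4.311 μs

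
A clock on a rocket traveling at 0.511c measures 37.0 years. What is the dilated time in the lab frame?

Proper time Δt₀ = 37.0 years
γ = 1/√(1 - 0.511²) = 1.16336
Δt = γΔt₀ = 1.16336 × 37.0 = 43.04 years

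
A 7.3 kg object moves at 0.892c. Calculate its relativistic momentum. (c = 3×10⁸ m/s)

γ = 1/√(1 - 0.892²) = 2.21222
v = 0.892 × 3×10⁸ = 2.676×10⁸ m/s
p = γmv = 2.21222 × 7.3 × 2.676×10⁸ = 4.322×10⁹ kg·m/s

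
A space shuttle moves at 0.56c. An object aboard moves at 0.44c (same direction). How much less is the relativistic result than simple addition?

Classical: u' + v = 0.44 + 0.56 = 1c
Relativistic: u = (0.44 + 0.56)/(1 + 0.2464) = 1/1.2464 = 0.8023c
Difference: 1 - 0.8023 = 0.1977c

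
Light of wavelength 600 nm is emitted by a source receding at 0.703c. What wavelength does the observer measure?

β = 0.703
Wavelength Doppler factor = √(1.703/0.297) = √(5.734) = 2.395
λ_obs = 600 × 2.395 = 1437 nm (redshift)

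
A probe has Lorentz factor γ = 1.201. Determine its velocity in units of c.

From γ = 1/√(1 - v²/c²):
1/γ² = 1/1.201² = 0.6933
v²/c² = 1 - 0.6933 = 0.3067
v/c = √(0.3067) = 0.5538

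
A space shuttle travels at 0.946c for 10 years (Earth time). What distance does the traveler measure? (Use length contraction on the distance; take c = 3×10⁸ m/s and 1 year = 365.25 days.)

Earth distance: d = v × t = 0.946c × 10 yr = 8.956×10¹⁶ m
γ = 3.085
d' = d/γ = 8.956×10¹⁶/3.085 = 2.903×10¹⁶ m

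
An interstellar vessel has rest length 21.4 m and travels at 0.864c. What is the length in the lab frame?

Proper length L₀ = 21.4 m
γ = 1/√(1 - 0.864²) = 1.9861
L = L₀/γ = 21.4/1.9861 = 10.77 m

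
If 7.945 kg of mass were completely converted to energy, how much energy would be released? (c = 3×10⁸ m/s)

Using E = mc²:
c² = (3×10⁸)² = 9×10¹⁶ m²/s²
E = 7.945 × 9×10¹⁶ = 7.151×10¹⁷ J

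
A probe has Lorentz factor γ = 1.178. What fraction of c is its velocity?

From γ = 1/√(1 - v²/c²):
1/γ² = 1/1.178² = 0.7206
v²/c² = 1 - 0.7206 = 0.2794
v/c = √(0.2794) = 0.5286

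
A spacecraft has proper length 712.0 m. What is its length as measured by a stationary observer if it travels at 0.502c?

Proper length L₀ = 712.0 m
γ = 1/√(1 - 0.502²) = 1.1562
L = L₀/γ = 712.0/1.1562 = 615.8 m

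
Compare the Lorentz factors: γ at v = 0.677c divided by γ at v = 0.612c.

γ₁ = 1/√(1 - 0.677²) = 1.359
γ₂ = 1/√(1 - 0.612²) = 1.264
γ₁/γ₂ = 1.359/1.264 = 1.075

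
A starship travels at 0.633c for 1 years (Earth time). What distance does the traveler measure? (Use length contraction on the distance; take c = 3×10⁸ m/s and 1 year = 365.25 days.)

Earth distance: d = v × t = 0.633c × 1 yr = 5.993×10¹⁵ m
γ = 1.292
d' = d/γ = 5.993×10¹⁵/1.292 = 4.639×10¹⁵ m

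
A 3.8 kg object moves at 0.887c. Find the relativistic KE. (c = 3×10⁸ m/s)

γ = 1/√(1 - 0.887²) = 2.1656
γ - 1 = 1.1656
KE = (γ-1)mc² = 1.1656 × 3.8 × (3×10⁸)² = 3.986×10¹⁷ J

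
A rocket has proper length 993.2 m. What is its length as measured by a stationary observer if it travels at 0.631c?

Proper length L₀ = 993.2 m
γ = 1/√(1 - 0.631²) = 1.289
L = L₀/γ = 993.2/1.289 = 770.5 m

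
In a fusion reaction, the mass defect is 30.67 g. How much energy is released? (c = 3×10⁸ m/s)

Convert mass defect: Δm = 30.67 g = 0.03067 kg
E = Δm·c² = 0.03067 × (3×10⁸)²
= 0.03067 × 9×10¹⁶ = 2.760×10¹⁵ J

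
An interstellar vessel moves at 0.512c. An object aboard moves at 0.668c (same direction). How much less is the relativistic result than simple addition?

Classical: u' + v = 0.668 + 0.512 = 1.18c
Relativistic: u = (0.668 + 0.512)/(1 + 0.342016) = 1.18/1.342016 = 0.8793c
Difference: 1.18 - 0.8793 = 0.3007c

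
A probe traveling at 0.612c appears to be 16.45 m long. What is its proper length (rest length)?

Contracted length L = 16.45 m
γ = 1/√(1 - 0.612²) = 1.2644
L₀ = γL = 1.2644 × 16.45 = 20.80 m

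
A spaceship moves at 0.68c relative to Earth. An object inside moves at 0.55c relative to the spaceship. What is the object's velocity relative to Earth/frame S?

u = (u' + v)/(1 + u'v/c²)
Numerator: 0.55 + 0.68 = 1.23
Denominator: 1 + 0.374 = 1.374
u = 1.23/1.374 = 0.8952c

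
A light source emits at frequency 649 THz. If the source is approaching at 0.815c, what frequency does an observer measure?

β = v/c = 0.815
(1+β)/(1-β) = 1.815/0.185 = 9.811
Doppler factor = √(9.811) = 3.132
f_obs = 649 × 3.132 = 2033 THz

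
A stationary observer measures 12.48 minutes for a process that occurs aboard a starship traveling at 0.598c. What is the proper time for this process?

Dilated time Δt = 12.48 minutes
γ = 1/√(1 - 0.598²) = 1.248
Δt₀ = Δt/γ = 12.48/1.248 = 10.00 minutes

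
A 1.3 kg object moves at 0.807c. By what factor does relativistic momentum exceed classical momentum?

p_rel = γmv, p_class = mv
Ratio = γ = 1/√(1 - 0.807²) = 1.693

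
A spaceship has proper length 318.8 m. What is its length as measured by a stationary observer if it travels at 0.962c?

Proper length L₀ = 318.8 m
γ = 1/√(1 - 0.962²) = 3.6623
L = L₀/γ = 318.8/3.6623 = 87.05 m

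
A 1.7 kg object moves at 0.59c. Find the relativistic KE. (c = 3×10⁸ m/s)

γ = 1/√(1 - 0.59²) = 1.23854
γ - 1 = 0.23854
KE = (γ-1)mc² = 0.23854 × 1.7 × (3×10⁸)² = 3.650×10¹⁶ J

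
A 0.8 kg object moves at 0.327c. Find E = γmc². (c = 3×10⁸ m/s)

γ = 1/√(1 - 0.327²) = 1.0582
mc² = 0.8 × (3×10⁸)² = 7.200×10¹⁶ J
E = γmc² = 1.0582 × 7.200×10¹⁶ = 7.619×10¹⁶ J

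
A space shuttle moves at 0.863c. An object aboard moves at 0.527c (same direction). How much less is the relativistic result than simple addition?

Classical: u' + v = 0.527 + 0.863 = 1.39c
Relativistic: u = (0.527 + 0.863)/(1 + 0.454801) = 1.39/1.454801 = 0.9555c
Difference: 1.39 - 0.9555 = 0.4345c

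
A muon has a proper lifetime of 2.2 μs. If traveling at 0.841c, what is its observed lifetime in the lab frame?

Proper lifetime τ₀ = 2.2 μs
γ = 1/√(1 - 0.841²) = 1.848
τ = γτ₀ = 1.848 × 2.2 μs = 4.066 μs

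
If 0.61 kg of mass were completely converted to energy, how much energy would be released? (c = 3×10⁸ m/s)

Using E = mc²:
c² = (3×10⁸)² = 9×10¹⁶ m²/s²
E = 0.61 × 9×10¹⁶ = 5.490×10¹⁶ J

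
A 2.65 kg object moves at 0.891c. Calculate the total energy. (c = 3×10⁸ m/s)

γ = 1/√(1 - 0.891²) = 2.2026
mc² = 2.65 × (3×10⁸)² = 2.385×10¹⁷ J
E = γmc² = 2.2026 × 2.385×10¹⁷ = 5.253×10¹⁷ J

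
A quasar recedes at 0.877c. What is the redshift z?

β = 0.877
(1+β)/(1-β) = 1.877/0.123 = 15.26
√(15.26) = 3.906
z = 3.906 - 1 = 2.906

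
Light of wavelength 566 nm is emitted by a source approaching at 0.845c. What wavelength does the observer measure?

β = 0.845
Wavelength Doppler factor = √(0.155/1.845) = √(0.084011) = 0.28985
λ_obs = 566 × 0.28985 = 164.1 nm (blueshift)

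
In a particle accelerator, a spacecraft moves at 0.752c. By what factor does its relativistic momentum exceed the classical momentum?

p_rel = γmv, p_class = mv
Ratio = γ = 1/√(1 - 0.752²)
= 1/√(0.434496) = 1.517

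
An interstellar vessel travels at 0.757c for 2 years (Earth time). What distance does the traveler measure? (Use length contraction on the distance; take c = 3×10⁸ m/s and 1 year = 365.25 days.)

Earth distance: d = v × t = 0.757c × 2 yr = 1.433×10¹⁶ m
γ = 1.530
d' = d/γ = 1.433×10¹⁶/1.530 = 9.366×10¹⁵ m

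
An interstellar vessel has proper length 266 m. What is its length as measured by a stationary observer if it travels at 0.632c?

Proper length L₀ = 266 m
γ = 1/√(1 - 0.632²) = 1.2904
L = L₀/γ = 266/1.2904 = 206.1 m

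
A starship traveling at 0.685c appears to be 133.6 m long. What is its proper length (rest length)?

Contracted length L = 133.6 m
γ = 1/√(1 - 0.685²) = 1.373
L₀ = γL = 1.373 × 133.6 = 183.4 m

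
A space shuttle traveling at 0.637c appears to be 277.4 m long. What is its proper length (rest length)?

Contracted length L = 277.4 m
γ = 1/√(1 - 0.637²) = 1.29725
L₀ = γL = 1.29725 × 277.4 = 359.9 m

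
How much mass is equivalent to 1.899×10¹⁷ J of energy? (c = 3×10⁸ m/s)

From E = mc², we get m = E/c²
c² = (3×10⁸)² = 9×10¹⁶ m²/s²
m = 1.899×10¹⁷ / 9×10¹⁶ = 2.110 kg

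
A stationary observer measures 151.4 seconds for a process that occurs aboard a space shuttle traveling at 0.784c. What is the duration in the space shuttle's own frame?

Dilated time Δt = 151.4 seconds
γ = 1/√(1 - 0.784²) = 1.611
Δt₀ = Δt/γ = 151.4/1.611 = 93.98 seconds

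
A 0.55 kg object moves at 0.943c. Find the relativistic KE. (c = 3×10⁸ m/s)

γ = 1/√(1 - 0.943²) = 3.0049
γ - 1 = 2.0049
KE = (γ-1)mc² = 2.0049 × 0.55 × (3×10⁸)² = 9.924×10¹⁶ J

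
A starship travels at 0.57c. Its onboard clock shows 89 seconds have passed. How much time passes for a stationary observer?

Proper time Δt₀ = 89 seconds
γ = 1/√(1 - 0.57²) = 1.217
Δt = γΔt₀ = 1.217 × 89 = 108.3 seconds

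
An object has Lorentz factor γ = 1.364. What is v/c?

From γ = 1/√(1 - v²/c²):
1/γ² = 1/1.364² = 0.5375
v²/c² = 1 - 0.5375 = 0.4625
v/c = √(0.4625) = 0.6801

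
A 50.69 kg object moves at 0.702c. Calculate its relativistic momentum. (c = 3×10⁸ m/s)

γ = 1/√(1 - 0.702²) = 1.404
v = 0.702 × 3×10⁸ = 2.106×10⁸ m/s
p = γmv = 1.404 × 50.69 × 2.106×10⁸ = 1.499×10¹⁰ kg·m/s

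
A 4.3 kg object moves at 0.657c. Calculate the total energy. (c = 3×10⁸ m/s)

γ = 1/√(1 - 0.657²) = 1.32645
mc² = 4.3 × (3×10⁸)² = 3.870×10¹⁷ J
E = γmc² = 1.32645 × 3.870×10¹⁷ = 5.133×10¹⁷ J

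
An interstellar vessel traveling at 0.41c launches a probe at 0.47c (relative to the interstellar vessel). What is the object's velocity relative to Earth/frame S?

u = (u' + v)/(1 + u'v/c²)
Numerator: 0.47 + 0.41 = 0.88
Denominator: 1 + 0.1927 = 1.1927
u = 0.88/1.1927 = 0.7378c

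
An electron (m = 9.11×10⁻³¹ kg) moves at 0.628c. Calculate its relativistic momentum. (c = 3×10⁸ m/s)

γ = 1/√(1 - 0.628²) = 1.285
v = 0.628 × 3×10⁸ = 1.884×10⁸ m/s
p = γmv = 1.285 × 9.11×10⁻³¹ × 1.884×10⁸ = 2.205×10⁻²² kg·m/s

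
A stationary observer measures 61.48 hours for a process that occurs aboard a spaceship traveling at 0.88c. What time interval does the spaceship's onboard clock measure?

Dilated time Δt = 61.48 hours
γ = 1/√(1 - 0.88²) = 2.1054
Δt₀ = Δt/γ = 61.48/2.1054 = 29.20 hours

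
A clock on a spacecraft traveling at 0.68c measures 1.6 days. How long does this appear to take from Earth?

Proper time Δt₀ = 1.6 days
γ = 1/√(1 - 0.68²) = 1.364
Δt = γΔt₀ = 1.364 × 1.6 = 2.182 days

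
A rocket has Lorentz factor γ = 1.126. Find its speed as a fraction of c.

From γ = 1/√(1 - v²/c²):
1/γ² = 1/1.126² = 0.7887
v²/c² = 1 - 0.7887 = 0.2113
v/c = √(0.2113) = 0.4597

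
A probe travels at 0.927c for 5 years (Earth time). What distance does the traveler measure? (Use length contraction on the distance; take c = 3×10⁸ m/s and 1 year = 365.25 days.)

Earth distance: d = v × t = 0.927c × 5 yr = 4.388×10¹⁶ m
γ = 2.666
d' = d/γ = 4.388×10¹⁶/2.666 = 1.646×10¹⁶ m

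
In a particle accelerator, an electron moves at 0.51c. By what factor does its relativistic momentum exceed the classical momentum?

p_rel = γmv, p_class = mv
Ratio = γ = 1/√(1 - 0.51²)
= 1/√(0.7399) = 1.163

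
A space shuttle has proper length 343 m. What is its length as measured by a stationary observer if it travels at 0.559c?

Proper length L₀ = 343 m
γ = 1/√(1 - 0.559²) = 1.206
L = L₀/γ = 343/1.206 = 284.4 m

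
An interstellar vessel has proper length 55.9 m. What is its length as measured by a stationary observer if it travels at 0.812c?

Proper length L₀ = 55.9 m
γ = 1/√(1 - 0.812²) = 1.713
L = L₀/γ = 55.9/1.713 = 32.63 m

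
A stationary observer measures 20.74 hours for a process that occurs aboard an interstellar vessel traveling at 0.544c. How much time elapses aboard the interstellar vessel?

Dilated time Δt = 20.74 hours
γ = 1/√(1 - 0.544²) = 1.192
Δt₀ = Δt/γ = 20.74/1.192 = 17.40 hours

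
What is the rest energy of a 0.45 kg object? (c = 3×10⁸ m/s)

c² = (3×10⁸)² = 9.000×10¹⁶ m²/s²
E₀ = mc² = 0.45 × 9.000×10¹⁶ = 4.050×10¹⁶ J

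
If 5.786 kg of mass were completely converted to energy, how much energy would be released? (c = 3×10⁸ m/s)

Using E = mc²:
c² = (3×10⁸)² = 9×10¹⁶ m²/s²
E = 5.786 × 9×10¹⁶ = 5.207×10¹⁷ J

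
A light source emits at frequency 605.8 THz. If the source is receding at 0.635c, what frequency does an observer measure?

β = v/c = 0.635
(1-β)/(1+β) = 0.365/1.635 = 0.22324
Doppler factor = √(0.22324) = 0.4725
f_obs = 605.8 × 0.4725 = 286.2 THz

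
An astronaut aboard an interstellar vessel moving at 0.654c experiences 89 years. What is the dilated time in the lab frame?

Proper time Δt₀ = 89 years
γ = 1/√(1 - 0.654²) = 1.3219
Δt = γΔt₀ = 1.3219 × 89 = 117.6 years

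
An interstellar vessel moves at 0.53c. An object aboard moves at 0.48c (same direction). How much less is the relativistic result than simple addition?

Classical: u' + v = 0.48 + 0.53 = 1.01c
Relativistic: u = (0.48 + 0.53)/(1 + 0.2544) = 1.01/1.2544 = 0.8052c
Difference: 1.01 - 0.8052 = 0.2048c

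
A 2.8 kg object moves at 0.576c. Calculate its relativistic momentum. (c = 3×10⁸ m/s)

γ = 1/√(1 - 0.576²) = 1.2233
v = 0.576 × 3×10⁸ = 1.728×10⁸ m/s
p = γmv = 1.2233 × 2.8 × 1.728×10⁸ = 5.919×10⁸ kg·m/s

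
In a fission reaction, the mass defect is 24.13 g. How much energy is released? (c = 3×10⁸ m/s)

Convert mass defect: Δm = 24.13 g = 0.02413 kg
E = Δm·c² = 0.02413 × (3×10⁸)²
= 0.02413 × 9×10¹⁶ = 2.172×10¹⁵ J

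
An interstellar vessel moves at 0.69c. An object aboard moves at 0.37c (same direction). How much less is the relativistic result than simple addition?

Classical: u' + v = 0.37 + 0.69 = 1.06c
Relativistic: u = (0.37 + 0.69)/(1 + 0.2553) = 1.06/1.2553 = 0.8444c
Difference: 1.06 - 0.8444 = 0.2156c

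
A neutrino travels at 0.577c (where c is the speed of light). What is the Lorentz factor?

v/c = 0.577, so (v/c)² = 0.332929
1 - (v/c)² = 0.667071
γ = 1/√(0.667071) = 1.224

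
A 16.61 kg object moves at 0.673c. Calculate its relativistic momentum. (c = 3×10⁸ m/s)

γ = 1/√(1 - 0.673²) = 1.352
v = 0.673 × 3×10⁸ = 2.019×10⁸ m/s
p = γmv = 1.352 × 16.61 × 2.019×10⁸ = 4.534×10⁹ kg·m/s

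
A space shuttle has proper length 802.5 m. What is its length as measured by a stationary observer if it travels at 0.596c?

Proper length L₀ = 802.5 m
γ = 1/√(1 - 0.596²) = 1.2454
L = L₀/γ = 802.5/1.2454 = 644.4 m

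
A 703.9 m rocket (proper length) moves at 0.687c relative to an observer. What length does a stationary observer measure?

Proper length L₀ = 703.9 m
γ = 1/√(1 - 0.687²) = 1.3762
L = L₀/γ = 703.9/1.3762 = 511.5 m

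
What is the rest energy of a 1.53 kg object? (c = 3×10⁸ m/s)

c² = (3×10⁸)² = 9.000×10¹⁶ m²/s²
E₀ = mc² = 1.53 × 9.000×10¹⁶ = 1.377×10¹⁷ J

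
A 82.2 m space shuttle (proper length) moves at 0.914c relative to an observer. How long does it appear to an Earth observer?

Proper length L₀ = 82.2 m
γ = 1/√(1 - 0.914²) = 2.465
L = L₀/γ = 82.2/2.465 = 33.35 m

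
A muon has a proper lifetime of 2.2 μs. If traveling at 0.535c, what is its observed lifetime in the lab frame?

Proper lifetime τ₀ = 2.2 μs
γ = 1/√(1 - 0.535²) = 1.1836
τ = γτ₀ = 1.1836 × 2.2 μs = 2.604 μs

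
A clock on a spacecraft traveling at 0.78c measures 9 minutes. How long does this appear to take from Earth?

Proper time Δt₀ = 9 minutes
γ = 1/√(1 - 0.78²) = 1.598
Δt = γΔt₀ = 1.598 × 9 = 14.38 minutes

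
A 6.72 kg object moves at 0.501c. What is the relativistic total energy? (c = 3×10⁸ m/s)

γ = 1/√(1 - 0.501²) = 1.1555
mc² = 6.72 × (3×10⁸)² = 6.048×10¹⁷ J
E = γmc² = 1.1555 × 6.048×10¹⁷ = 6.988×10¹⁷ J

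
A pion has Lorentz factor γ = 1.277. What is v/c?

From γ = 1/√(1 - v²/c²):
1/γ² = 1/1.277² = 0.6132
v²/c² = 1 - 0.6132 = 0.3868
v/c = √(0.3868) = 0.6219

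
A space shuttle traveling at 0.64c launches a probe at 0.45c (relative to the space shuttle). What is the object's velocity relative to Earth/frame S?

u = (u' + v)/(1 + u'v/c²)
Numerator: 0.45 + 0.64 = 1.09
Denominator: 1 + 0.288 = 1.288
u = 1.09/1.288 = 0.8463c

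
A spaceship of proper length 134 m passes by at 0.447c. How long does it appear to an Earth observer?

Proper length L₀ = 134 m
γ = 1/√(1 - 0.447²) = 1.118
L = L₀/γ = 134/1.118 = 119.9 m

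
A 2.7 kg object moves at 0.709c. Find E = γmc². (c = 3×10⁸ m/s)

γ = 1/√(1 - 0.709²) = 1.418
mc² = 2.7 × (3×10⁸)² = 2.430×10¹⁷ J
E = γmc² = 1.418 × 2.430×10¹⁷ = 3.446×10¹⁷ J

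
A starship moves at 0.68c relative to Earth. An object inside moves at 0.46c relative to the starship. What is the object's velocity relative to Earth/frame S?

u = (u' + v)/(1 + u'v/c²)
Numerator: 0.46 + 0.68 = 1.14
Denominator: 1 + 0.3128 = 1.3128
u = 1.14/1.3128 = 0.8684c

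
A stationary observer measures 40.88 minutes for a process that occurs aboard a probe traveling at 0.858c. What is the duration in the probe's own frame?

Dilated time Δt = 40.88 minutes
γ = 1/√(1 - 0.858²) = 1.947
Δt₀ = Δt/γ = 40.88/1.947 = 21.00 minutes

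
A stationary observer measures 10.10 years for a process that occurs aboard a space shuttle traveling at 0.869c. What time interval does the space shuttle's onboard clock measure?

Dilated time Δt = 10.10 years
γ = 1/√(1 - 0.869²) = 2.021
Δt₀ = Δt/γ = 10.10/2.021 = 4.998 years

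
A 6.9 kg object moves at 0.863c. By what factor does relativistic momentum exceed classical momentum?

p_rel = γmv, p_class = mv
Ratio = γ = 1/√(1 - 0.863²) = 1.979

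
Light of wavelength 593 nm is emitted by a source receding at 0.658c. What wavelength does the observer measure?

β = 0.658
Wavelength Doppler factor = √(1.658/0.342) = √(4.848) = 2.202
λ_obs = 593 × 2.202 = 1306 nm (redshift)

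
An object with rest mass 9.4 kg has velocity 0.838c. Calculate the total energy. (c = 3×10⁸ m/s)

γ = 1/√(1 - 0.838²) = 1.8326
mc² = 9.4 × (3×10⁸)² = 8.460×10¹⁷ J
E = γmc² = 1.8326 × 8.460×10¹⁷ = 1.550×10¹⁸ J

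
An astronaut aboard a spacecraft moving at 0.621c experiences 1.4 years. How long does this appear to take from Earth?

Proper time Δt₀ = 1.4 years
γ = 1/√(1 - 0.621²) = 1.276
Δt = γΔt₀ = 1.276 × 1.4 = 1.786 years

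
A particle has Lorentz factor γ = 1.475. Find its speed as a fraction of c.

From γ = 1/√(1 - v²/c²):
1/γ² = 1/1.475² = 0.4596
v²/c² = 1 - 0.4596 = 0.5404
v/c = √(0.5404) = 0.7351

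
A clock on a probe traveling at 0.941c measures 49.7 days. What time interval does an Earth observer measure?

Proper time Δt₀ = 49.7 days
γ = 1/√(1 - 0.941²) = 2.955
Δt = γΔt₀ = 2.955 × 49.7 = 146.9 days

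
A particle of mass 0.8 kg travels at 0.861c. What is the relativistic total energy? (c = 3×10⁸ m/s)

γ = 1/√(1 - 0.861²) = 1.966
mc² = 0.8 × (3×10⁸)² = 7.200×10¹⁶ J
E = γmc² = 1.966 × 7.200×10¹⁶ = 1.416×10¹⁷ J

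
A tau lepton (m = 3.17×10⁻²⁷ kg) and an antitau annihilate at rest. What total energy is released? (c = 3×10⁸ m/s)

Both particles have the same rest mass, so total mass = 2m
E = 2m·c² = 2 × 3.17×10⁻²⁷ × (3×10⁸)²
= 2 × 3.17×10⁻²⁷ × 9×10¹⁶
= 5.706×10⁻¹⁰ J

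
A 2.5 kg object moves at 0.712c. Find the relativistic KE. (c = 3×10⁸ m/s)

γ = 1/√(1 - 0.712²) = 1.42414
γ - 1 = 0.42414
KE = (γ-1)mc² = 0.42414 × 2.5 × (3×10⁸)² = 9.543×10¹⁶ J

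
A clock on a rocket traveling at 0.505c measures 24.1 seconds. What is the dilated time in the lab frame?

Proper time Δt₀ = 24.1 seconds
γ = 1/√(1 - 0.505²) = 1.1586
Δt = γΔt₀ = 1.1586 × 24.1 = 27.92 seconds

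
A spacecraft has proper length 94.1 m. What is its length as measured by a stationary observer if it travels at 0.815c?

Proper length L₀ = 94.1 m
γ = 1/√(1 - 0.815²) = 1.7257
L = L₀/γ = 94.1/1.7257 = 54.53 m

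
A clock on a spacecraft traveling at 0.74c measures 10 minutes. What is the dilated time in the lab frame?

Proper time Δt₀ = 10 minutes
γ = 1/√(1 - 0.74²) = 1.487
Δt = γΔt₀ = 1.487 × 10 = 14.87 minutes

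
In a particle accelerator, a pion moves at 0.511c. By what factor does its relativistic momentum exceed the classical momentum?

p_rel = γmv, p_class = mv
Ratio = γ = 1/√(1 - 0.511²)
= 1/√(0.738879) = 1.163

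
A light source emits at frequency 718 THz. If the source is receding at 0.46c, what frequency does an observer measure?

β = v/c = 0.46
(1-β)/(1+β) = 0.54/1.46 = 0.3699
Doppler factor = √(0.3699) = 0.6082
f_obs = 718 × 0.6082 = 436.7 THz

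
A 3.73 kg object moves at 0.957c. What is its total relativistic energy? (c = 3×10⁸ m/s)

γ = 1/√(1 - 0.957²) = 3.447
mc² = 3.73 × (3×10⁸)² = 3.357×10¹⁷ J
E = γmc² = 3.447 × 3.357×10¹⁷ = 1.157×10¹⁸ J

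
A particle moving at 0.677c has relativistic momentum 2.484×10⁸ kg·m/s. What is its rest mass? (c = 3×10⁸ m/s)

γ = 1/√(1 - 0.677²) = 1.35873
v = 0.677 × 3×10⁸ = 2.031×10⁸ m/s
m = p/(γv) = 2.484×10⁸/(1.35873 × 2.031×10⁸) = 0.9001 kg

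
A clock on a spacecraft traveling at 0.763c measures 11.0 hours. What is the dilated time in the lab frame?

Proper time Δt₀ = 11.0 hours
γ = 1/√(1 - 0.763²) = 1.547
Δt = γΔt₀ = 1.547 × 11.0 = 17.02 hours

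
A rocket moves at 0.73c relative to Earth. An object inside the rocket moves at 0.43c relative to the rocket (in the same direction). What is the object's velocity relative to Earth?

u = (u' + v)/(1 + u'v/c²)
Numerator: 0.43 + 0.73 = 1.16
Denominator: 1 + 0.3139 = 1.3139
u = 1.16/1.3139 = 0.8829c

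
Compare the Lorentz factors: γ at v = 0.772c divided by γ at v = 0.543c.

γ₁ = 1/√(1 - 0.772²) = 1.573
γ₂ = 1/√(1 - 0.543²) = 1.191
γ₁/γ₂ = 1.573/1.191 = 1.321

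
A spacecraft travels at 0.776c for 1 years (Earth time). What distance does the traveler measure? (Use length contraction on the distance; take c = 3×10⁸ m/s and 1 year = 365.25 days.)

Earth distance: d = v × t = 0.776c × 1 yr = 7.3466×10¹⁵ m
γ = 1.5855
d' = d/γ = 7.3466×10¹⁵/1.5855 = 4.634×10¹⁵ m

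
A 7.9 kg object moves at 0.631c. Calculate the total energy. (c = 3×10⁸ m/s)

γ = 1/√(1 - 0.631²) = 1.289
mc² = 7.9 × (3×10⁸)² = 7.110×10¹⁷ J
E = γmc² = 1.289 × 7.110×10¹⁷ = 9.165×10¹⁷ J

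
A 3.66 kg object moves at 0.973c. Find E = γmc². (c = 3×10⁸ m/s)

γ = 1/√(1 - 0.973²) = 4.333
mc² = 3.66 × (3×10⁸)² = 3.294×10¹⁷ J
E = γmc² = 4.333 × 3.294×10¹⁷ = 1.427×10¹⁸ J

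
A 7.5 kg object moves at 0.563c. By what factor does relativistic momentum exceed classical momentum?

p_rel = γmv, p_class = mv
Ratio = γ = 1/√(1 - 0.563²) = 1.210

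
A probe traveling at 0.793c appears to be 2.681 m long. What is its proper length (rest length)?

Contracted length L = 2.681 m
γ = 1/√(1 - 0.793²) = 1.6414
L₀ = γL = 1.6414 × 2.681 = 4.401 m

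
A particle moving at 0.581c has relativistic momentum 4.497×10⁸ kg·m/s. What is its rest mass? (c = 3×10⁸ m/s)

γ = 1/√(1 - 0.581²) = 1.2286
v = 0.581 × 3×10⁸ = 1.743×10⁸ m/s
m = p/(γv) = 4.497×10⁸/(1.2286 × 1.743×10⁸) = 2.100 kg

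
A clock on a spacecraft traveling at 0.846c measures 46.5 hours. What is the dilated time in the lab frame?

Proper time Δt₀ = 46.5 hours
γ = 1/√(1 - 0.846²) = 1.8755
Δt = γΔt₀ = 1.8755 × 46.5 = 87.21 hours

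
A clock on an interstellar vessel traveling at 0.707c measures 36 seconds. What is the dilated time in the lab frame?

Proper time Δt₀ = 36 seconds
γ = 1/√(1 - 0.707²) = 1.414
Δt = γΔt₀ = 1.414 × 36 = 50.90 seconds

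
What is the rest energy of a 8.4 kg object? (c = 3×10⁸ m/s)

c² = (3×10⁸)² = 9.000×10¹⁶ m²/s²
E₀ = mc² = 8.4 × 9.000×10¹⁶ = 7.560×10¹⁷ J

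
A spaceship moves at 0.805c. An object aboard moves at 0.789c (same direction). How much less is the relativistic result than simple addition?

Classical: u' + v = 0.789 + 0.805 = 1.594c
Relativistic: u = (0.789 + 0.805)/(1 + 0.635145) = 1.594/1.635145 = 0.9748c
Difference: 1.594 - 0.9748 = 0.6192c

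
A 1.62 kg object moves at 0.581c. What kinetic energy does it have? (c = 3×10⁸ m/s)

γ = 1/√(1 - 0.581²) = 1.22865
γ - 1 = 0.22865
KE = (γ-1)mc² = 0.22865 × 1.62 × (3×10⁸)² = 3.334×10¹⁶ J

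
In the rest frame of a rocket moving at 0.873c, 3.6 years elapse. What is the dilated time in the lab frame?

Proper time Δt₀ = 3.6 years
γ = 1/√(1 - 0.873²) = 2.0504
Δt = γΔt₀ = 2.0504 × 3.6 = 7.381 years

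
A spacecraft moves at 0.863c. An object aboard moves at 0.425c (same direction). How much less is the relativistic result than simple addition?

Classical: u' + v = 0.425 + 0.863 = 1.288c
Relativistic: u = (0.425 + 0.863)/(1 + 0.366775) = 1.288/1.366775 = 0.9424c
Difference: 1.288 - 0.9424 = 0.3456c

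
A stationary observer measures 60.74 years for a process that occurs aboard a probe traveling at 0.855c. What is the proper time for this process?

Dilated time Δt = 60.74 years
γ = 1/√(1 - 0.855²) = 1.928
Δt₀ = Δt/γ = 60.74/1.928 = 31.50 years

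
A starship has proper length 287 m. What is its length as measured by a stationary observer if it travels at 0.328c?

Proper length L₀ = 287 m
γ = 1/√(1 - 0.328²) = 1.0586
L = L₀/γ = 287/1.0586 = 271.1 m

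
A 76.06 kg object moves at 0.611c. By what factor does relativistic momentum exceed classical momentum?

p_rel = γmv, p_class = mv
Ratio = γ = 1/√(1 - 0.611²) = 1.263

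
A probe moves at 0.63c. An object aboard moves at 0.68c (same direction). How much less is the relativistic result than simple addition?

Classical: u' + v = 0.68 + 0.63 = 1.31c
Relativistic: u = (0.68 + 0.63)/(1 + 0.4284) = 1.31/1.4284 = 0.9171c
Difference: 1.31 - 0.9171 = 0.3929c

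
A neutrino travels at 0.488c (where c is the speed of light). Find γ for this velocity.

v/c = 0.488, so (v/c)² = 0.238144
1 - (v/c)² = 0.761856
γ = 1/√(0.761856) = 1.146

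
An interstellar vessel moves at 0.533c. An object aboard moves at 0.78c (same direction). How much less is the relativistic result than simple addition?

Classical: u' + v = 0.78 + 0.533 = 1.313c
Relativistic: u = (0.78 + 0.533)/(1 + 0.41574) = 1.313/1.41574 = 0.9274c
Difference: 1.313 - 0.9274 = 0.3856c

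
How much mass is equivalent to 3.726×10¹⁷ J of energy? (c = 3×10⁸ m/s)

From E = mc², we get m = E/c²
c² = (3×10⁸)² = 9×10¹⁶ m²/s²
m = 3.726×10¹⁷ / 9×10¹⁶ = 4.140 kg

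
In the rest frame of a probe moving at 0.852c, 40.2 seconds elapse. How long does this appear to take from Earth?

Proper time Δt₀ = 40.2 seconds
γ = 1/√(1 - 0.852²) = 1.910
Δt = γΔt₀ = 1.910 × 40.2 = 76.78 seconds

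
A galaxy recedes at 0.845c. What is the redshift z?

β = 0.845
(1+β)/(1-β) = 1.845/0.155 = 11.90
√(11.90) = 3.450
z = 3.450 - 1 = 2.450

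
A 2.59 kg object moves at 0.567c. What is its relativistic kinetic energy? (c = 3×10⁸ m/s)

γ = 1/√(1 - 0.567²) = 1.21401
γ - 1 = 0.21401
KE = (γ-1)mc² = 0.21401 × 2.59 × (3×10⁸)² = 4.989×10¹⁶ J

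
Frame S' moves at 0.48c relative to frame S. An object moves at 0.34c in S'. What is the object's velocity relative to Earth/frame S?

u = (u' + v)/(1 + u'v/c²)
Numerator: 0.34 + 0.48 = 0.82
Denominator: 1 + 0.1632 = 1.1632
u = 0.82/1.1632 = 0.7050c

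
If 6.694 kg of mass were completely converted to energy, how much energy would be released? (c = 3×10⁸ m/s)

Using E = mc²:
c² = (3×10⁸)² = 9×10¹⁶ m²/s²
E = 6.694 × 9×10¹⁶ = 6.025×10¹⁷ J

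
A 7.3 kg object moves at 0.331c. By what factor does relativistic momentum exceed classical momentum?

p_rel = γmv, p_class = mv
Ratio = γ = 1/√(1 - 0.331²) = 1.060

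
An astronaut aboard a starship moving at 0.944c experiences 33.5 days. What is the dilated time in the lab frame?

Proper time Δt₀ = 33.5 days
γ = 1/√(1 - 0.944²) = 3.031
Δt = γΔt₀ = 3.031 × 33.5 = 101.5 days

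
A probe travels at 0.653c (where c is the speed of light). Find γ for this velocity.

v/c = 0.653, so (v/c)² = 0.426409
1 - (v/c)² = 0.573591
γ = 1/√(0.573591) = 1.320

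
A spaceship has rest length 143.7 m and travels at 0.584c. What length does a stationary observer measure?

Proper length L₀ = 143.7 m
γ = 1/√(1 - 0.584²) = 1.232
L = L₀/γ = 143.7/1.232 = 116.6 m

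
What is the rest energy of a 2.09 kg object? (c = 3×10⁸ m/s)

c² = (3×10⁸)² = 9.000×10¹⁶ m²/s²
E₀ = mc² = 2.09 × 9.000×10¹⁶ = 1.881×10¹⁷ J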